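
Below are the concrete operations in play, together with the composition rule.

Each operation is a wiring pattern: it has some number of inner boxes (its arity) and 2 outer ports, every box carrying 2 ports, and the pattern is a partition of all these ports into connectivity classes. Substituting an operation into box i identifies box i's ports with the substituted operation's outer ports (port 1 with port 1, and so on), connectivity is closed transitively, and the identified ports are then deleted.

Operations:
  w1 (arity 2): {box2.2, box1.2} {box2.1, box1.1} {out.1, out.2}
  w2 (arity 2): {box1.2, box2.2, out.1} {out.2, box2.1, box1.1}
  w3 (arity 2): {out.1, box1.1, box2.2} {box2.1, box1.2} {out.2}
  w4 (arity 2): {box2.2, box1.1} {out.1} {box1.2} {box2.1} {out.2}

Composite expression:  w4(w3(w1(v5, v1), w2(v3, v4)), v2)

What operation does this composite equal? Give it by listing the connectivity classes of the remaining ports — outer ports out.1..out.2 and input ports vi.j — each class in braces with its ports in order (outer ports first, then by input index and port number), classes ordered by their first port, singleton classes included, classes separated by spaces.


{out.1} {out.2} {v1.1, v5.1} {v1.2, v5.2} {v2.1} {v2.2, v3.1, v3.2, v4.1, v4.2}

Reachability decides: close wires over w4-identified ports.
the subtree at w1 composes to {out.1, out.2} {v1.1, v5.1} {v1.2, v5.2} on (v5, v1); out.j = own outer ports
the subtree at w2 composes to {out.1, v3.2, v4.2} {out.2, v3.1, v4.1} on (v3, v4); out.j = own outer ports
the subtree at w3 composes to {out.1, v3.1, v3.2, v4.1, v4.2} {out.2} {v1.1, v5.1} {v1.2, v5.2} on (v5, v1, v3, v4); out.j = own outer ports
the subtree at w4 composes to {out.1} {out.2} {v1.1, v5.1} {v1.2, v5.2} {v2.1} {v2.2, v3.1, v3.2, v4.1, v4.2} on (v5, v1, v3, v4, v2); out.j = own outer ports


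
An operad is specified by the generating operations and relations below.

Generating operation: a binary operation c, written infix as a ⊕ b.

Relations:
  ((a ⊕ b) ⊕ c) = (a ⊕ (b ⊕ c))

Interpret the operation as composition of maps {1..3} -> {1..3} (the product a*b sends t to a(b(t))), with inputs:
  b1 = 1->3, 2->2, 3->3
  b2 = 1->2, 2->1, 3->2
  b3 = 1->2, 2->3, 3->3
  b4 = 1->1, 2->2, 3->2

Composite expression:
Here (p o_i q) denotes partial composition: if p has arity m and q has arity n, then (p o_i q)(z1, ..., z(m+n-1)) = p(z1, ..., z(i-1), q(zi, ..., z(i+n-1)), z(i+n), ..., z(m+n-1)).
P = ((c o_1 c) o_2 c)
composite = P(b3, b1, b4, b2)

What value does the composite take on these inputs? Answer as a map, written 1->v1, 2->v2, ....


(b1 ⊕ b4) = 1->3, 2->2, 3->2
(b3 ⊕ (b1 ⊕ b4)) = 1->3, 2->3, 3->3
((b3 ⊕ (b1 ⊕ b4)) ⊕ b2) = 1->3, 2->3, 3->3

1->3, 2->3, 3->3


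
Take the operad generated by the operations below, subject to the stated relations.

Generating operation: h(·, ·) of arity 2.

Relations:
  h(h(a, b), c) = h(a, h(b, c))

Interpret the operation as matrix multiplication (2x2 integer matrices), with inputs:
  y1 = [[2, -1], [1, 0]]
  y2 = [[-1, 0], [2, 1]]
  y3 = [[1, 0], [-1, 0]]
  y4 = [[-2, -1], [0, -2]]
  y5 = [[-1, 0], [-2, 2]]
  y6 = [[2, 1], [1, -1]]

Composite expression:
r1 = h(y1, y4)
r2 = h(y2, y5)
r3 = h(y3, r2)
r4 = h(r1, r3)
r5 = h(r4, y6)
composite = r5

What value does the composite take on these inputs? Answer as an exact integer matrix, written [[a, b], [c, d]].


[[-8, -4], [-2, -1]]

h(y1, y4) = [[-4, 0], [-2, -1]]
h(y2, y5) = [[1, 0], [-4, 2]]
h(y3, h(y2, y5)) = [[1, 0], [-1, 0]]
h(h(y1, y4), h(y3, h(y2, y5))) = [[-4, 0], [-1, 0]]
h(h(h(y1, y4), h(y3, h(y2, y5))), y6) = [[-8, -4], [-2, -1]]


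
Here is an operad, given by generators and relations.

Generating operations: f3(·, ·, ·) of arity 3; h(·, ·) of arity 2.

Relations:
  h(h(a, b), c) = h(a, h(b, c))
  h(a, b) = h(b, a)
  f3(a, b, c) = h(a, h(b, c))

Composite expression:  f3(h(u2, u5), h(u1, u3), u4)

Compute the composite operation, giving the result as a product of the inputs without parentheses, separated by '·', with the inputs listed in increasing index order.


u1 · u2 · u3 · u4 · u5

Both nesting and order wash out for f3; what remains is which u's occur.
h(u2, u5) spells out as u2 · u5
h(u1, u3) spells out as u1 · u3
f3(h(u2, u5), h(u1, u3), u4) spells out as u2 · u5 · u1 · u3 · u4
commutativity sorts the factors: u1 · u2 · u3 · u4 · u5


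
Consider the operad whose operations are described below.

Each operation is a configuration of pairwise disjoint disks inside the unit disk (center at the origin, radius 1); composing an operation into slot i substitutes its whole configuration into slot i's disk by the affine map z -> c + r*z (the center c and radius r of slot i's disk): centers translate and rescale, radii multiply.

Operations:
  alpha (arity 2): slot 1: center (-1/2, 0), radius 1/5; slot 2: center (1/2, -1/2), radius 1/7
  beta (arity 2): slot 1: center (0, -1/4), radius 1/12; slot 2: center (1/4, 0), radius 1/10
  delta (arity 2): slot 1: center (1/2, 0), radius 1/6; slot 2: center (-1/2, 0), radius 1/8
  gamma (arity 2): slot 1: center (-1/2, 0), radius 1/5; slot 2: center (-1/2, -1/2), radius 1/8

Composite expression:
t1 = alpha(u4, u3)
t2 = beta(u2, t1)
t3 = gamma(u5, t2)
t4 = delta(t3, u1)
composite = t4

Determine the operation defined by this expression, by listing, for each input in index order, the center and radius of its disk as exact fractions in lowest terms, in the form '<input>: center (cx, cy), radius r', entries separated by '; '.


u1: center (-1/2, 0), radius 1/8; u2: center (5/12, -17/192), radius 1/576; u3: center (203/480, -27/320), radius 1/3360; u4: center (101/240, -1/12), radius 1/2400; u5: center (5/12, 0), radius 1/30

Affine substitution under delta: radii multiply and u-centers shift.
tracing u5 down its 2-map path: center (5/12, 0), radius 1/30
tracing u2 down its 3-map path: center (5/12, -17/192), radius 1/576
tracing u4 down its 4-map path: center (101/240, -1/12), radius 1/2400
tracing u3 down its 4-map path: center (203/480, -27/320), radius 1/3360
tracing u1 down its 1-map path: center (-1/2, 0), radius 1/8


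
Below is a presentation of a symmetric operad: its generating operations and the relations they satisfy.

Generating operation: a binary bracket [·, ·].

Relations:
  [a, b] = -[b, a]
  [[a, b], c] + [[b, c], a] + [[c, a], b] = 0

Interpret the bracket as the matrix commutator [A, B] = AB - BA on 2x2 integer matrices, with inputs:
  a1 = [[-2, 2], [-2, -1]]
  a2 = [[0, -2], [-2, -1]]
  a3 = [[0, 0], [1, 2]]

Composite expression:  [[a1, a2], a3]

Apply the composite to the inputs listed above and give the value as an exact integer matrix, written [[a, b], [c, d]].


[[0, 0], [24, 0]]


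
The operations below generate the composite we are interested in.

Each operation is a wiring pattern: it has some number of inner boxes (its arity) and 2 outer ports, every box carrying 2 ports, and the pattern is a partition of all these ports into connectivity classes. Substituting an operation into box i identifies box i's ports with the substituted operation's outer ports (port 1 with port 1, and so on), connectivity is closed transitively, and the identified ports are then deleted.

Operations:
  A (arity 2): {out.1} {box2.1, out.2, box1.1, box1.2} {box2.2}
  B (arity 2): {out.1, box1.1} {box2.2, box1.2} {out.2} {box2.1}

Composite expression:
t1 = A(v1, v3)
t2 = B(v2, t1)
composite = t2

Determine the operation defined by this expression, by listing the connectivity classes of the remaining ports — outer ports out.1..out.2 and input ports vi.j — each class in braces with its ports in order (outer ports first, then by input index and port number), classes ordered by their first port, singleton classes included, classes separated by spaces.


{out.1, v2.1} {out.2} {v1.1, v1.2, v2.2, v3.1} {v3.2}

Treat the ports identified at B as solder joints: merge, then drop.
through A, on inputs (v1, v3): {out.1} {out.2, v1.1, v1.2, v3.1} {v3.2} (out.j = stage outer ports)
through B, on inputs (v2, v1, v3): {out.1, v2.1} {out.2} {v1.1, v1.2, v2.2, v3.1} {v3.2} (out.j = stage outer ports)


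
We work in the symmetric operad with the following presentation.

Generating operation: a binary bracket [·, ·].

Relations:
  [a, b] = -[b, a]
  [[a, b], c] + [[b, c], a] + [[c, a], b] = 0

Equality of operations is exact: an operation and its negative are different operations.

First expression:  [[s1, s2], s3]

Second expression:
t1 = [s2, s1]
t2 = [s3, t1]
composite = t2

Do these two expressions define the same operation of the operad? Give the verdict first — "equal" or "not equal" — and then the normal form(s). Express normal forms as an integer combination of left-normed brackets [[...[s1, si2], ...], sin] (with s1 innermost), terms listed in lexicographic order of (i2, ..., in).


equal; both compose to [[s1, s2], s3]


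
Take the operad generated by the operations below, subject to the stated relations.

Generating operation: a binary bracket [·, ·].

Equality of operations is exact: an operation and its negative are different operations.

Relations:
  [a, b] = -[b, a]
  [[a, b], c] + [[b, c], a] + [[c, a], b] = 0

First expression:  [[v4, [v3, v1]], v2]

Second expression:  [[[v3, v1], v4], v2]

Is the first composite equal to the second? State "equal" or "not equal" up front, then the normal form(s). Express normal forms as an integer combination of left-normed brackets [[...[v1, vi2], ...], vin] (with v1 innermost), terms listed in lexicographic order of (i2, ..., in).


not equal; the first gives [[[v1, v3], v4], v2] and the second -[[[v1, v3], v4], v2]

The first composite normalizes to [[[v1, v3], v4], v2]
The second composite normalizes to -[[[v1, v3], v4], v2]
Different reductions; not equal.


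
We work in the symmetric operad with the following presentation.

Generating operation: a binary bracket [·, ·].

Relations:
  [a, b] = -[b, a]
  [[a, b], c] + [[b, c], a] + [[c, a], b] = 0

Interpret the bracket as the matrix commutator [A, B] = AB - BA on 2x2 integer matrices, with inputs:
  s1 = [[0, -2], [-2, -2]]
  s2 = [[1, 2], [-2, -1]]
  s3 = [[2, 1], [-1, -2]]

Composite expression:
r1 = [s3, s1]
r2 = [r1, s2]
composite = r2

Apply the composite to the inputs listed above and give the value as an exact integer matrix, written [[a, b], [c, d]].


[[8, 4], [-4, -8]]

[s3, s1] = [[-4, -10], [6, 4]]
[[s3, s1], s2] = [[8, 4], [-4, -8]]


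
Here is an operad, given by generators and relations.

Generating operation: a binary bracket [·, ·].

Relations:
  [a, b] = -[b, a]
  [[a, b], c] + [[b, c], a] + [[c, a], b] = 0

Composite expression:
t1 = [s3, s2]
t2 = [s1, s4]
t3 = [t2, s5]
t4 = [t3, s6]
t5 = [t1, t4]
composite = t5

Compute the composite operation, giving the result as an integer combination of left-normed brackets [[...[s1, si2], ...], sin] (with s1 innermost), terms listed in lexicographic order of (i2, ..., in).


[[[[[s1, s4], s5], s6], s2], s3] - [[[[[s1, s4], s5], s6], s3], s2]

Left-normed coefficients sit on the s1-initial expansion words.
Composite bracket: [[s3, s2], [[[s1, s4], s5], s6]]
Each bracket splits as ab - ba, giving 32 signed words (2^5 = 32).
Collect the words opening with s1:
  s1s4s5s6s2s3 appears with sign +1, giving the term +[[[[[s1, s4], s5], s6], s2], s3]
  s1s4s5s6s3s2 appears with sign -1, giving the term -[[[[[s1, s4], s5], s6], s3], s2]


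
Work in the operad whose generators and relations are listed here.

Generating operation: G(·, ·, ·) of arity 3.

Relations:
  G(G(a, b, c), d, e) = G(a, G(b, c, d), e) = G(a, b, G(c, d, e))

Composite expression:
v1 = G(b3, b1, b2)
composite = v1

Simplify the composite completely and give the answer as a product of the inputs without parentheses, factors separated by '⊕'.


b3 ⊕ b1 ⊕ b2

Every regrouping of G is equal, so read the b-inputs in written order.
G(b3, b1, b2) reduces to b3 ⊕ b1 ⊕ b2


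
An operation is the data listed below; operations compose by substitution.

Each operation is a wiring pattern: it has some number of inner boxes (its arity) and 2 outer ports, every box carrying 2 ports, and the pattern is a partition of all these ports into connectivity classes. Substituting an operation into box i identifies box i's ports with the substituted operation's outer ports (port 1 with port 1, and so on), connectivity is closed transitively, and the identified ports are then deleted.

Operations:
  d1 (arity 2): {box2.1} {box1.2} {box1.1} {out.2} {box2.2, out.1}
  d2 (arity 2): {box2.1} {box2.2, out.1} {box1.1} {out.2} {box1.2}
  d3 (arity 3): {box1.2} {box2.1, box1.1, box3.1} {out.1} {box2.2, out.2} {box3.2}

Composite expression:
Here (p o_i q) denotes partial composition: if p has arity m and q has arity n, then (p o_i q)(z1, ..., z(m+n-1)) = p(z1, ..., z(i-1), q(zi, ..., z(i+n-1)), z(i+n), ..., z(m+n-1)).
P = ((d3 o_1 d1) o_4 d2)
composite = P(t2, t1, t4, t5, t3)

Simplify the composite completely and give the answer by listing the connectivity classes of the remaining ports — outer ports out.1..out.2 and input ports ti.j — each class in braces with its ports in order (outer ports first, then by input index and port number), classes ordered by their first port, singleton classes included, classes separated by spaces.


{out.1} {out.2, t4.2} {t1.1} {t1.2, t3.2, t4.1} {t2.1} {t2.2} {t3.1} {t5.1} {t5.2}


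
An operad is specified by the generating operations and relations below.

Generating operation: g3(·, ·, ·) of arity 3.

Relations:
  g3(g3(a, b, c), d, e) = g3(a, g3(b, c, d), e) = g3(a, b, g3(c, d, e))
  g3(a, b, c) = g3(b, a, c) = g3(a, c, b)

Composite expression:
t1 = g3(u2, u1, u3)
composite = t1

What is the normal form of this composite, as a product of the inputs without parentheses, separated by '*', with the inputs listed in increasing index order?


u1 * u2 * u3

Any arrangement under g3 is one operation, so sort the u-inputs.
g3(u2, u1, u3) spells out as u2 * u1 * u3
putting the inputs in ascending order: u1 * u2 * u3


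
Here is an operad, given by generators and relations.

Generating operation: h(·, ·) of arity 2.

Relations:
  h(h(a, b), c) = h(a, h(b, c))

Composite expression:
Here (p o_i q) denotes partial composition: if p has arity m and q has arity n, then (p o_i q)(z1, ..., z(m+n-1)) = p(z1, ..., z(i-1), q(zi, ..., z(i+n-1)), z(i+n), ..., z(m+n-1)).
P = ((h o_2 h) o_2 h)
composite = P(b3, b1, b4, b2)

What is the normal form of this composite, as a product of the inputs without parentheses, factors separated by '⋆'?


All parenthesizations of h agree; list the b-inputs left to right.
h(b1, b4) unparenthesizes to b1 ⋆ b4
h(h(b1, b4), b2) unparenthesizes to b1 ⋆ b4 ⋆ b2
h(b3, h(h(b1, b4), b2)) unparenthesizes to b3 ⋆ b1 ⋆ b4 ⋆ b2

b3 ⋆ b1 ⋆ b4 ⋆ b2


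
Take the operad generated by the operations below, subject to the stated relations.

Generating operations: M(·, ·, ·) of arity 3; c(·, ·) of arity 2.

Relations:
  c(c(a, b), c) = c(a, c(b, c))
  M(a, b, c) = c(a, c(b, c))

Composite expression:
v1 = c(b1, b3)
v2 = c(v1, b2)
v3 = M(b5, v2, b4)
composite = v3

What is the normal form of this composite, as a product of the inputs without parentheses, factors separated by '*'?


b5 * b1 * b3 * b2 * b4

The M-tree's shape is irrelevant; the b-reading-order decides.
c(b1, b3) reduces to b1 * b3
c(c(b1, b3), b2) reduces to b1 * b3 * b2
M(b5, c(c(b1, b3), b2), b4) reduces to b5 * b1 * b3 * b2 * b4


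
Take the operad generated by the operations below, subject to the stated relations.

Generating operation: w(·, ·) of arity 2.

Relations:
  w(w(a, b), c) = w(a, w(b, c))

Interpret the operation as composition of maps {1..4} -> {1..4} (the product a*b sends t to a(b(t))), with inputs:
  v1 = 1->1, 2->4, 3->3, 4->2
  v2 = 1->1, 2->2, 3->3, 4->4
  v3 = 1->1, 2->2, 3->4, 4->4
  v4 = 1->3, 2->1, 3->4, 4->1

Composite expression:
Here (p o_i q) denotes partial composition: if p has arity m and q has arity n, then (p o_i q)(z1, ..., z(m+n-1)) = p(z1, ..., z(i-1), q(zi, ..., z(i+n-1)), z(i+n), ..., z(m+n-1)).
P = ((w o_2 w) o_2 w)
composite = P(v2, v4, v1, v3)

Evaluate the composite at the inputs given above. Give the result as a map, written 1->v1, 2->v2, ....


w(v4, v1) = 1->3, 2->1, 3->4, 4->1
w(w(v4, v1), v3) = 1->3, 2->1, 3->1, 4->1
w(v2, w(w(v4, v1), v3)) = 1->3, 2->1, 3->1, 4->1

1->3, 2->1, 3->1, 4->1


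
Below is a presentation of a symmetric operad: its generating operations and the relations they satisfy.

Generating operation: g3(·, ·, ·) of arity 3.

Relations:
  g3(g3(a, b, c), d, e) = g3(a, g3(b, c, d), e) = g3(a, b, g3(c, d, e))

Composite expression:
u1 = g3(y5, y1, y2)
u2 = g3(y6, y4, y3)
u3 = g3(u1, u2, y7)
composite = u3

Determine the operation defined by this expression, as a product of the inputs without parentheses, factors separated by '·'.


y5 · y1 · y2 · y6 · y4 · y3 · y7

All parenthesizations of g3 agree; list the y-inputs left to right.
g3(y5, y1, y2) flattens to y5 · y1 · y2
g3(y6, y4, y3) flattens to y6 · y4 · y3
g3(g3(y5, y1, y2), g3(y6, y4, y3), y7) flattens to y5 · y1 · y2 · y6 · y4 · y3 · y7


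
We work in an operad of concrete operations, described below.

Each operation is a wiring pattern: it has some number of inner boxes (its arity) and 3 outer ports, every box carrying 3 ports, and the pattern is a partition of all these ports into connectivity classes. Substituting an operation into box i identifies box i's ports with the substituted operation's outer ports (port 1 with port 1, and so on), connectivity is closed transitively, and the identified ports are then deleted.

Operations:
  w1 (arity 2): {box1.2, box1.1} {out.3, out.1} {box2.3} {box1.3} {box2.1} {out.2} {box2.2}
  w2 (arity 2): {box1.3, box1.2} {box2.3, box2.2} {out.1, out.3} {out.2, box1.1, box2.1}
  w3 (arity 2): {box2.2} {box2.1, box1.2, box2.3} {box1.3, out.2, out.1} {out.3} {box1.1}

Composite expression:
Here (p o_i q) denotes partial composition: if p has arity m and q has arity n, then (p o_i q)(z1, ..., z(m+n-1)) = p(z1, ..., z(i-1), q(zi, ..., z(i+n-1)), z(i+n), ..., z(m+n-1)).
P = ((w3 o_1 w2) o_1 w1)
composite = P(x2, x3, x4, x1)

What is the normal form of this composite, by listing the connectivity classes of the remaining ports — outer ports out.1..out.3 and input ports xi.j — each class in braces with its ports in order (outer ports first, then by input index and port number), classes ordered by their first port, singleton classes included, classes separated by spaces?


{out.1, out.2} {out.3} {x1.1, x1.3, x4.1} {x1.2} {x2.1, x2.2} {x2.3} {x3.1} {x3.2} {x3.3} {x4.2, x4.3}

Two ports join when wires chain via w3-identified ports.
stage w1: inputs (x2, x3), connectivity {out.1, out.3} {out.2} {x2.1, x2.2} {x2.3} {x3.1} {x3.2} {x3.3}, out.j its boundary
stage w2: inputs (x2, x3, x4), connectivity {out.1, out.3} {out.2, x4.1} {x2.1, x2.2} {x2.3} {x3.1} {x3.2} {x3.3} {x4.2, x4.3}, out.j its boundary
stage w3: inputs (x2, x3, x4, x1), connectivity {out.1, out.2} {out.3} {x1.1, x1.3, x4.1} {x1.2} {x2.1, x2.2} {x2.3} {x3.1} {x3.2} {x3.3} {x4.2, x4.3}, out.j its boundary


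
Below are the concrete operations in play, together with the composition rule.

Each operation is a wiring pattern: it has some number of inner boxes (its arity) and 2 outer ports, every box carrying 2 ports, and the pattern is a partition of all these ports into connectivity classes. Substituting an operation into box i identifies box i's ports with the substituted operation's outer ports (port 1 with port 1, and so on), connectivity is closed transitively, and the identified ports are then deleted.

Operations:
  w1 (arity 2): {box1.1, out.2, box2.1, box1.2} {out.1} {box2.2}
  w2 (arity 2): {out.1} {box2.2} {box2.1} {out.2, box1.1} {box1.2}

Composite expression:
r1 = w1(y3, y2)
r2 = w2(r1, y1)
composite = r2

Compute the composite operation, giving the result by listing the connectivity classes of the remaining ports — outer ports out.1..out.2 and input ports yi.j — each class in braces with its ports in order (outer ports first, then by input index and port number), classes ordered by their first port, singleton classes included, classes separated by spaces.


{out.1} {out.2} {y1.1} {y1.2} {y2.1, y3.1, y3.2} {y2.2}


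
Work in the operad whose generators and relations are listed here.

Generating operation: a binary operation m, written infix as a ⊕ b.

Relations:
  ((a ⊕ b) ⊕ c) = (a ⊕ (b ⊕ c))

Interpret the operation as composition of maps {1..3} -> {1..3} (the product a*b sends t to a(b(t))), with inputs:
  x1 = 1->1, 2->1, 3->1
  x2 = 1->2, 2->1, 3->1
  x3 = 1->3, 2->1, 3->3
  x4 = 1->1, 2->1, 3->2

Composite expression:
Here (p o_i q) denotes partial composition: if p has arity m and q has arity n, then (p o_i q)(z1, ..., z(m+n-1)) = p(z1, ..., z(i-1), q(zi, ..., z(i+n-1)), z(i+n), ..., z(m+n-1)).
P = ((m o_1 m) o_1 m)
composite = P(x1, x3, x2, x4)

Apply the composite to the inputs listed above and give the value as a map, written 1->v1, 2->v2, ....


1->1, 2->1, 3->1


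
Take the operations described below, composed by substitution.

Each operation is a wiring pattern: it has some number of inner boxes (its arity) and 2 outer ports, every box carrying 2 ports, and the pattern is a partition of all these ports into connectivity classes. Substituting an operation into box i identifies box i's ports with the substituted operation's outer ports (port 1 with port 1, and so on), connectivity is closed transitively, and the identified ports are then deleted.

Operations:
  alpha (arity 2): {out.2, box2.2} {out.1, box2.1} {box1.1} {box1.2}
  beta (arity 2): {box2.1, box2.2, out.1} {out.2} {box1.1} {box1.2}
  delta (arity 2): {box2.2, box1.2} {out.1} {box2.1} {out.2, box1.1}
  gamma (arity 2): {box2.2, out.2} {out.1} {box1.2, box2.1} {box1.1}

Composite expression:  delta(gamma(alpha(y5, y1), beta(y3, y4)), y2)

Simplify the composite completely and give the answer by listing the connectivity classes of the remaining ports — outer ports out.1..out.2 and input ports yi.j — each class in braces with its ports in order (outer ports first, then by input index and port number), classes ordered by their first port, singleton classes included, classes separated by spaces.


{out.1} {out.2} {y1.1} {y1.2, y4.1, y4.2} {y2.1} {y2.2} {y3.1} {y3.2} {y5.1} {y5.2}

Two ports join when wires chain via delta-identified ports.
alpha over (y5, y1) gives {out.1, y1.1} {out.2, y1.2} {y5.1} {y5.2}, out.j being that stage's outer ports
beta over (y3, y4) gives {out.1, y4.1, y4.2} {out.2} {y3.1} {y3.2}, out.j being that stage's outer ports
gamma over (y5, y1, y3, y4) gives {out.1} {out.2} {y1.1} {y1.2, y4.1, y4.2} {y3.1} {y3.2} {y5.1} {y5.2}, out.j being that stage's outer ports
delta over (y5, y1, y3, y4, y2) gives {out.1} {out.2} {y1.1} {y1.2, y4.1, y4.2} {y2.1} {y2.2} {y3.1} {y3.2} {y5.1} {y5.2}, out.j being that stage's outer ports


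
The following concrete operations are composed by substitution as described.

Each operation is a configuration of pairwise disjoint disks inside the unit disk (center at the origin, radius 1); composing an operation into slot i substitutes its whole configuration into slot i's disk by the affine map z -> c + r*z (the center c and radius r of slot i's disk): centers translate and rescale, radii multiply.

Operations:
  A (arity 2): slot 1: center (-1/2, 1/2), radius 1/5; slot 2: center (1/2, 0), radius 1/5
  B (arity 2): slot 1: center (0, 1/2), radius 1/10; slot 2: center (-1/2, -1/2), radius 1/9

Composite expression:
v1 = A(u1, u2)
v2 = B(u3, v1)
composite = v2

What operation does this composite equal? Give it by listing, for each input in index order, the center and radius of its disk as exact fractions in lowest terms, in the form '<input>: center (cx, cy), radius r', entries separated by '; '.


u1: center (-5/9, -4/9), radius 1/45; u2: center (-4/9, -1/2), radius 1/45; u3: center (0, 1/2), radius 1/10

Nesting under B composes maps z -> c + r*z down each u-path.
for u3, the 1-step affine chain lands on center (0, 1/2), radius 1/10
for u1, the 2-step affine chain lands on center (-5/9, -4/9), radius 1/45
for u2, the 2-step affine chain lands on center (-4/9, -1/2), radius 1/45


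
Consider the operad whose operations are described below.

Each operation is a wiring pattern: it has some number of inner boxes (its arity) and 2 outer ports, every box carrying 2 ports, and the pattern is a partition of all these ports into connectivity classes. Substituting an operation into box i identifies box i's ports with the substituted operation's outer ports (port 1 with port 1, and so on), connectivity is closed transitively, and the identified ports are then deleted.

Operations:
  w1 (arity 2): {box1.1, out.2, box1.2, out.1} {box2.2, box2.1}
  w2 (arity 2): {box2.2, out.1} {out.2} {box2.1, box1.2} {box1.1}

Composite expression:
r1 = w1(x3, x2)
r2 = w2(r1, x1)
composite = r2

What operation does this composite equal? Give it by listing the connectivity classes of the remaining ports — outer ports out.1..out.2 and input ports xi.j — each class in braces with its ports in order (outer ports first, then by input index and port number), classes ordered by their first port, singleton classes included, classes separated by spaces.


{out.1, x1.2} {out.2} {x1.1, x3.1, x3.2} {x2.1, x2.2}

Reachability decides: close wires over w2-identified ports.
after w1, the pattern on (x3, x2) reads {out.1, out.2, x3.1, x3.2} {x2.1, x2.2} (out.j = its outer ports)
after w2, the pattern on (x3, x2, x1) reads {out.1, x1.2} {out.2} {x1.1, x3.1, x3.2} {x2.1, x2.2} (out.j = its outer ports)


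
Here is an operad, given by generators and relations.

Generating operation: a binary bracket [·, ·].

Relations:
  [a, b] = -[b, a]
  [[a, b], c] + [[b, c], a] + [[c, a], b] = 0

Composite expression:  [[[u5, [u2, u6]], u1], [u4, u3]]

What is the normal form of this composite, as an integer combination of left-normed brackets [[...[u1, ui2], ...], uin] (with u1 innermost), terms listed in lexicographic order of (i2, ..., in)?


-[[[[[u1, u2], u6], u5], u3], u4] + [[[[[u1, u2], u6], u5], u4], u3] + [[[[[u1, u5], u2], u6], u3], u4] - [[[[[u1, u5], u2], u6], u4], u3] - [[[[[u1, u5], u6], u2], u3], u4] + [[[[[u1, u5], u6], u2], u4], u3] + [[[[[u1, u6], u2], u5], u3], u4] - [[[[[u1, u6], u2], u5], u4], u3]

Antisymmetry and Jacobi reduce to u1-anchored left-normed brackets.
Composite bracket: [[[u5, [u2, u6]], u1], [u4, u3]]
Under [a, b] = ab - ba we get 32 signed associative words (2^5 = 32).
Keep just the words that open with u1:
  the word u1u2u6u5u3u4 carries sign -1 and contributes -[[[[[u1, u2], u6], u5], u3], u4]
  the word u1u2u6u5u4u3 carries sign +1 and contributes +[[[[[u1, u2], u6], u5], u4], u3]
  the word u1u5u2u6u3u4 carries sign +1 and contributes +[[[[[u1, u5], u2], u6], u3], u4]
  the word u1u5u2u6u4u3 carries sign -1 and contributes -[[[[[u1, u5], u2], u6], u4], u3]
  the word u1u5u6u2u3u4 carries sign -1 and contributes -[[[[[u1, u5], u6], u2], u3], u4]
  the word u1u5u6u2u4u3 carries sign +1 and contributes +[[[[[u1, u5], u6], u2], u4], u3]
  the word u1u6u2u5u3u4 carries sign +1 and contributes +[[[[[u1, u6], u2], u5], u3], u4]
  the word u1u6u2u5u4u3 carries sign -1 and contributes -[[[[[u1, u6], u2], u5], u4], u3]


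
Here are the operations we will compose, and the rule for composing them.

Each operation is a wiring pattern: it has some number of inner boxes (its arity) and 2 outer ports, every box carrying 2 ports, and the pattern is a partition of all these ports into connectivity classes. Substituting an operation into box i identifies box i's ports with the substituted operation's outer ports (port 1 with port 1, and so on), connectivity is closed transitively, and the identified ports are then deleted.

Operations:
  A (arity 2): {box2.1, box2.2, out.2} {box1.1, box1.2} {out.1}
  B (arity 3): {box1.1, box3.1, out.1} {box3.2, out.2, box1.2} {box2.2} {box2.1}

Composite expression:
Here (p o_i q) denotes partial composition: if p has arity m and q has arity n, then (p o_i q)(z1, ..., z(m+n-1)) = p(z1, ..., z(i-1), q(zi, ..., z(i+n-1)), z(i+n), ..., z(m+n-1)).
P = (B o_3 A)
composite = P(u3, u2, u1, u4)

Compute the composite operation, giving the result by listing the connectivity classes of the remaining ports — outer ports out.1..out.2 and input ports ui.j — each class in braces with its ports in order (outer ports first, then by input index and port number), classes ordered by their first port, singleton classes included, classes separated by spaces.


{out.1, u3.1} {out.2, u3.2, u4.1, u4.2} {u1.1, u1.2} {u2.1} {u2.2}

Connectivity passes through glued B-boundaries; trace each wire chain.
A over (u1, u4) gives {out.1} {out.2, u4.1, u4.2} {u1.1, u1.2}, out.j being that stage's outer ports
B over (u3, u2, u1, u4) gives {out.1, u3.1} {out.2, u3.2, u4.1, u4.2} {u1.1, u1.2} {u2.1} {u2.2}, out.j being that stage's outer ports


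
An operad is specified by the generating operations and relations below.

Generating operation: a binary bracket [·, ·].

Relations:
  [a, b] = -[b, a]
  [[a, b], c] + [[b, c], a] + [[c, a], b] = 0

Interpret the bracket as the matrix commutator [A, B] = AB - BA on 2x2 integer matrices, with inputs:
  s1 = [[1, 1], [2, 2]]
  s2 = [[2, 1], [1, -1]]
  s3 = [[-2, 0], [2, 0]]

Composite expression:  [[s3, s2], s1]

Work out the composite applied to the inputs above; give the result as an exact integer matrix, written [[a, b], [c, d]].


[[-12, -6], [0, 12]]

[s3, s2] = [[-2, -2], [8, 2]]
[[s3, s2], s1] = [[-12, -6], [0, 12]]


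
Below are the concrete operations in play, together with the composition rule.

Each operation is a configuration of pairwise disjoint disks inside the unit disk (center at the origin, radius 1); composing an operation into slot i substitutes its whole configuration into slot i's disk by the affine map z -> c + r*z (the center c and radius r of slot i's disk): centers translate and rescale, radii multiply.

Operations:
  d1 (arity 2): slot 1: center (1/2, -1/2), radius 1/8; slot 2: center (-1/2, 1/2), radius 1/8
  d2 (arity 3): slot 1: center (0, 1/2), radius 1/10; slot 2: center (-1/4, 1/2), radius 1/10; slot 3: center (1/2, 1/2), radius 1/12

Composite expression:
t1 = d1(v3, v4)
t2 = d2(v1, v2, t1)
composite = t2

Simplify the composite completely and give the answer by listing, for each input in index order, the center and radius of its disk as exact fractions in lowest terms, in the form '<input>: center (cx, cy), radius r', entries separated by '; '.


Follow each v-input down from d2: c' goes to c + r*c', radius to r*r'.
input v1: applying the 1 nested substitution gives center (0, 1/2), radius 1/10
input v2: applying the 1 nested substitution gives center (-1/4, 1/2), radius 1/10
input v3: applying the 2 nested substitutions gives center (13/24, 11/24), radius 1/96
input v4: applying the 2 nested substitutions gives center (11/24, 13/24), radius 1/96

v1: center (0, 1/2), radius 1/10; v2: center (-1/4, 1/2), radius 1/10; v3: center (13/24, 11/24), radius 1/96; v4: center (11/24, 13/24), radius 1/96


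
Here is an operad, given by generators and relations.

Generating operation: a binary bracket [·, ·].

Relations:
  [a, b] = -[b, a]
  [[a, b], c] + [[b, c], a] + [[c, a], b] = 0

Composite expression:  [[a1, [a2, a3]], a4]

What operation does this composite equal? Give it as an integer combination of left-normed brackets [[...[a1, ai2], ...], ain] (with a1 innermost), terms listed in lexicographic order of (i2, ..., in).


A multilinear Lie element is pinned by a1-initial words (a1 innermost).
Composite bracket: [[a1, [a2, a3]], a4]
Each bracket splits as ab - ba, giving 8 signed words (2^3 = 8).
Collect the words opening with a1:
  the word a1a2a3a4 carries sign +1 and contributes +[[[a1, a2], a3], a4]
  the word a1a3a2a4 carries sign -1 and contributes -[[[a1, a3], a2], a4]

[[[a1, a2], a3], a4] - [[[a1, a3], a2], a4]


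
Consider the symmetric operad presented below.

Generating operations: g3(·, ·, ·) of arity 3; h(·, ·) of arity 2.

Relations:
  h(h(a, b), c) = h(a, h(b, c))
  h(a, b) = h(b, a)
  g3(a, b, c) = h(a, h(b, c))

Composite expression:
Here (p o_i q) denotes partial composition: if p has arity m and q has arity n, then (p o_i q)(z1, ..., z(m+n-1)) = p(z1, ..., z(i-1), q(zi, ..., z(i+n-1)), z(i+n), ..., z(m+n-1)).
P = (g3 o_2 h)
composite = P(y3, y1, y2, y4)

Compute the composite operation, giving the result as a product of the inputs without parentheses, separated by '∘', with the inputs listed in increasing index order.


y1 ∘ y2 ∘ y3 ∘ y4

With g3 associative and commutative, the y-input set is all that matters.
h(y1, y2) reduces to y1 ∘ y2
g3(y3, h(y1, y2), y4) reduces to y3 ∘ y1 ∘ y2 ∘ y4
reordering the factors by index: y1 ∘ y2 ∘ y3 ∘ y4


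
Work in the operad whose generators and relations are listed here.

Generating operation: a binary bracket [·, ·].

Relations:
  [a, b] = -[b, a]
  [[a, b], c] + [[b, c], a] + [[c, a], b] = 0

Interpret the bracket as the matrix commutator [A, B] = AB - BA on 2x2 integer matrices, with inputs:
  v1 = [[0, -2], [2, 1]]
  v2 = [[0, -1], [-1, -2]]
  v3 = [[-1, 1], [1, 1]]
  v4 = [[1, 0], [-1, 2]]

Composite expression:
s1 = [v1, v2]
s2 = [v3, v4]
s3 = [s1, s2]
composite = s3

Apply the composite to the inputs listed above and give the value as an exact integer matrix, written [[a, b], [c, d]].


[[-18, 18], [18, 18]]

[v1, v2] = [[4, 5], [3, -4]]
[v3, v4] = [[-1, 1], [-3, 1]]
[[v1, v2], [v3, v4]] = [[-18, 18], [18, 18]]


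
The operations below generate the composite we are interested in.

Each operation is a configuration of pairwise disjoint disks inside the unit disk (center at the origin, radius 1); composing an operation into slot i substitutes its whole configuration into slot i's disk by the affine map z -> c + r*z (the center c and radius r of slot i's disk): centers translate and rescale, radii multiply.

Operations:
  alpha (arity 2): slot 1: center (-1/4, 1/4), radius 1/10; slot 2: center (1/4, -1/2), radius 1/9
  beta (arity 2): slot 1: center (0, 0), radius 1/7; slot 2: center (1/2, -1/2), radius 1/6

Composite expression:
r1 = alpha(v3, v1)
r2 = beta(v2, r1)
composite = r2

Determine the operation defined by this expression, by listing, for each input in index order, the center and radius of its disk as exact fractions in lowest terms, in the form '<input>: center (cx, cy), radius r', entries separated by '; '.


v1: center (13/24, -7/12), radius 1/54; v2: center (0, 0), radius 1/7; v3: center (11/24, -11/24), radius 1/60

Affine substitution under beta: radii multiply and v-centers shift.
v2 passes through 1 substitution, ending at center (0, 0), radius 1/7
v3 passes through 2 substitutions, ending at center (11/24, -11/24), radius 1/60
v1 passes through 2 substitutions, ending at center (13/24, -7/12), radius 1/54


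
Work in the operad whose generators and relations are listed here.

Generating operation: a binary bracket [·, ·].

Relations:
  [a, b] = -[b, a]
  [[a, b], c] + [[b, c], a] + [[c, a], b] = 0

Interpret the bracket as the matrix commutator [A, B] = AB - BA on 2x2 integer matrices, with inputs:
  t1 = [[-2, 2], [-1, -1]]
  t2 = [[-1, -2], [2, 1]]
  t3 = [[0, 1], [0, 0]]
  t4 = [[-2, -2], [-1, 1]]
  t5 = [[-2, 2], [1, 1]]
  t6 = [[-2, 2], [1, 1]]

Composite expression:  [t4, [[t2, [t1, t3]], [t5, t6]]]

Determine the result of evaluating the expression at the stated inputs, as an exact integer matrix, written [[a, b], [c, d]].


[t1, t3] = [[1, -1], [0, -1]]
[t2, [t1, t3]] = [[2, 6], [4, -2]]
[t5, t6] = [[0, 0], [0, 0]]
[[t2, [t1, t3]], [t5, t6]] = [[0, 0], [0, 0]]
[t4, [[t2, [t1, t3]], [t5, t6]]] = [[0, 0], [0, 0]]

[[0, 0], [0, 0]]


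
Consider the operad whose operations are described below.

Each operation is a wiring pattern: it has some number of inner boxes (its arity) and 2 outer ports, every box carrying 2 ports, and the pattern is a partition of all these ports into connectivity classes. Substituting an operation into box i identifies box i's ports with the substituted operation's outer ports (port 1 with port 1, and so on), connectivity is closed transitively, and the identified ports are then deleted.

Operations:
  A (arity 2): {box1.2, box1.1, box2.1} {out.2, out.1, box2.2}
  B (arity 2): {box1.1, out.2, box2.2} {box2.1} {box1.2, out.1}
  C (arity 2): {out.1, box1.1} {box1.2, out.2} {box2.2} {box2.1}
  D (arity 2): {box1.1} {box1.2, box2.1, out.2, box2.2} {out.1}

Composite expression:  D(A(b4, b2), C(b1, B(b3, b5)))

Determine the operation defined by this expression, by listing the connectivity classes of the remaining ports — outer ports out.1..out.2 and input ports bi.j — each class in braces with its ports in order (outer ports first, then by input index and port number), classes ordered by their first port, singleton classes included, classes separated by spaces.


Connectivity passes through glued D-boundaries; trace each wire chain.
through A, on inputs (b4, b2): {out.1, out.2, b2.2} {b2.1, b4.1, b4.2} (out.j = stage outer ports)
through B, on inputs (b3, b5): {out.1, b3.2} {out.2, b3.1, b5.2} {b5.1} (out.j = stage outer ports)
through C, on inputs (b1, b3, b5): {out.1, b1.1} {out.2, b1.2} {b3.1, b5.2} {b3.2} {b5.1} (out.j = stage outer ports)
through D, on inputs (b4, b2, b1, b3, b5): {out.1} {out.2, b1.1, b1.2, b2.2} {b2.1, b4.1, b4.2} {b3.1, b5.2} {b3.2} {b5.1} (out.j = stage outer ports)

{out.1} {out.2, b1.1, b1.2, b2.2} {b2.1, b4.1, b4.2} {b3.1, b5.2} {b3.2} {b5.1}


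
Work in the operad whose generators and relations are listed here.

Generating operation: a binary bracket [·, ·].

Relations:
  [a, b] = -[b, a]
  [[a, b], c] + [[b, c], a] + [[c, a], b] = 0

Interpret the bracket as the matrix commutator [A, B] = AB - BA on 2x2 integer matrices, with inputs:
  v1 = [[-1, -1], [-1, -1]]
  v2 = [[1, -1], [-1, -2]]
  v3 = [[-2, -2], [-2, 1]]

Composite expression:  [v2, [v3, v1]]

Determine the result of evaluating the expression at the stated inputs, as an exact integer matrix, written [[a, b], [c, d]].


[[6, 9], [9, -6]]

[v3, v1] = [[0, 3], [-3, 0]]
[v2, [v3, v1]] = [[6, 9], [9, -6]]


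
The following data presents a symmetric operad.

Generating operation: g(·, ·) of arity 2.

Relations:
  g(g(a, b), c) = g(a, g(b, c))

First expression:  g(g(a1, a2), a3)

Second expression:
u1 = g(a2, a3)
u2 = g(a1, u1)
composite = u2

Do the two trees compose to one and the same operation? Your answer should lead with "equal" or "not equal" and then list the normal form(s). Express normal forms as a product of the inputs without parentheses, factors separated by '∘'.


equal; both compose to a1 ∘ a2 ∘ a3

Reducing the first expression gives a1 ∘ a2 ∘ a3
Reducing the second expression gives a1 ∘ a2 ∘ a3
One common form — equal.


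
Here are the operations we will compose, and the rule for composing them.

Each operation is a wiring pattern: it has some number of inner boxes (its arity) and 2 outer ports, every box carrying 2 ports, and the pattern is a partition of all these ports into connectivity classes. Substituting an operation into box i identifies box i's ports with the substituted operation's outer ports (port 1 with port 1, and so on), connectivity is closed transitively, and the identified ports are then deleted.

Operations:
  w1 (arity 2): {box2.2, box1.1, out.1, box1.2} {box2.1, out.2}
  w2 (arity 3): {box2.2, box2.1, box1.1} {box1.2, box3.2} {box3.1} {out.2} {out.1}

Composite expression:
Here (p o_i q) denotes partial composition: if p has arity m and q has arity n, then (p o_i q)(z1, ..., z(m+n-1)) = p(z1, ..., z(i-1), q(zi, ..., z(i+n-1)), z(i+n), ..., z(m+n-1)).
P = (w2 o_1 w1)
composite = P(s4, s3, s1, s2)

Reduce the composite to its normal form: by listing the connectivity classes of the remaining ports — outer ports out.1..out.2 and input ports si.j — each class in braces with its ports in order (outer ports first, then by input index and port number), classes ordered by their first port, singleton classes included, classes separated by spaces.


After gluing at w2, chains via deleted ports link the s-ports.
through w1, on inputs (s4, s3): {out.1, s3.2, s4.1, s4.2} {out.2, s3.1} (out.j = stage outer ports)
through w2, on inputs (s4, s3, s1, s2): {out.1} {out.2} {s1.1, s1.2, s3.2, s4.1, s4.2} {s2.1} {s2.2, s3.1} (out.j = stage outer ports)

{out.1} {out.2} {s1.1, s1.2, s3.2, s4.1, s4.2} {s2.1} {s2.2, s3.1}
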